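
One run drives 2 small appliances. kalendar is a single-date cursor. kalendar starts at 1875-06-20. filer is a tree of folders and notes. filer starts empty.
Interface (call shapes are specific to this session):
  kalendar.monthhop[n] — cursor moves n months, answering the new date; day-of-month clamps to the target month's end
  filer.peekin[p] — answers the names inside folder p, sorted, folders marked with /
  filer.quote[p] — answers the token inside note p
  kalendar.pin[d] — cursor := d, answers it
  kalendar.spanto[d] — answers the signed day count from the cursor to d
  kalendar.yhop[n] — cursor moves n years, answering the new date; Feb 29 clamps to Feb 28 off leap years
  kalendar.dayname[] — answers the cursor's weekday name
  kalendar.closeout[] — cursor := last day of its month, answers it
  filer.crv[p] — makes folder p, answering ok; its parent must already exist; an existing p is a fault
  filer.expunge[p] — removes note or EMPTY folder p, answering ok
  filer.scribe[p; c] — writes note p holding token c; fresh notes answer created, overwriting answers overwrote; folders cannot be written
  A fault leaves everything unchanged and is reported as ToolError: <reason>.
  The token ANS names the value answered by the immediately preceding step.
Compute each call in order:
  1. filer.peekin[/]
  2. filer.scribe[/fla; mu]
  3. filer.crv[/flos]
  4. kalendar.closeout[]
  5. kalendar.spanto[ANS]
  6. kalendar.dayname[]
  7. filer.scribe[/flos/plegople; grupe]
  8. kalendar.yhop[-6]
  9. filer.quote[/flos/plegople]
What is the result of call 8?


Answer: 1869-06-30

Derivation:
·→ peekin(/)
·← []
·→ scribe(/fla, mu)
·← created
·→ crv(/flos)
·← ok
·→ closeout()
·← 1875-06-30
·→ spanto(ANS)
·← 0
·→ dayname()
·← Wednesday
·→ scribe(/flos/plegople, grupe)
·← created
·→ yhop(-6)
·← 1869-06-30
·→ quote(/flos/plegople)
·← grupe


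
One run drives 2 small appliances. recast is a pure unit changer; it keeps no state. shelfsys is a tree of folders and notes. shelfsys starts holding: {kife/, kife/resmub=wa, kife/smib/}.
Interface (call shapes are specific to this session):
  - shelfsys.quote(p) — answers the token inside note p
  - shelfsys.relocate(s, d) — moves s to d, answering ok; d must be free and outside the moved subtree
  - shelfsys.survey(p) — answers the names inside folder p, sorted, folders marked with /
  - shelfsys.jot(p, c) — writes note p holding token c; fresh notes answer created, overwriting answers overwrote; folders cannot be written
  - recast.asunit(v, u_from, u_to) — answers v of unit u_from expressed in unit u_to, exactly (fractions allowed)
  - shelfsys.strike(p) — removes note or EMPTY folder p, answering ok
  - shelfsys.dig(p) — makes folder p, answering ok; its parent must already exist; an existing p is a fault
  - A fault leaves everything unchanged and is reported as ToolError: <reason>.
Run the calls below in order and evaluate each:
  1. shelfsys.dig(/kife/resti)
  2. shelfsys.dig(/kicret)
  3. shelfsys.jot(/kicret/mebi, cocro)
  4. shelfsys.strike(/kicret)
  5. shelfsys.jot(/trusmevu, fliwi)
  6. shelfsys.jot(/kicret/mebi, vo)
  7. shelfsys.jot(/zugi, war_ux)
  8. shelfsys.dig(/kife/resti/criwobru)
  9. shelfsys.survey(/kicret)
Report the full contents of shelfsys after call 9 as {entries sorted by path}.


Answer: {kicret/, kicret/mebi=vo, kife/, kife/resmub=wa, kife/resti/, kife/resti/criwobru/, kife/smib/, trusmevu=fliwi, zugi=war_ux}

Derivation:
Act: shelfsys.dig[p→/kife/resti]
Obs: ok
Act: shelfsys.dig[p→/kicret]
Obs: ok
Act: shelfsys.jot[p→/kicret/mebi; c→cocro]
Obs: created
Act: shelfsys.strike[p→/kicret]
Obs: ToolError: not empty
Act: shelfsys.jot[p→/trusmevu; c→fliwi]
Obs: created
Act: shelfsys.jot[p→/kicret/mebi; c→vo]
Obs: overwrote
Act: shelfsys.jot[p→/zugi; c→war_ux]
Obs: created
Act: shelfsys.dig[p→/kife/resti/criwobru]
Obs: ok
Act: shelfsys.survey[p→/kicret]
Obs: [mebi]


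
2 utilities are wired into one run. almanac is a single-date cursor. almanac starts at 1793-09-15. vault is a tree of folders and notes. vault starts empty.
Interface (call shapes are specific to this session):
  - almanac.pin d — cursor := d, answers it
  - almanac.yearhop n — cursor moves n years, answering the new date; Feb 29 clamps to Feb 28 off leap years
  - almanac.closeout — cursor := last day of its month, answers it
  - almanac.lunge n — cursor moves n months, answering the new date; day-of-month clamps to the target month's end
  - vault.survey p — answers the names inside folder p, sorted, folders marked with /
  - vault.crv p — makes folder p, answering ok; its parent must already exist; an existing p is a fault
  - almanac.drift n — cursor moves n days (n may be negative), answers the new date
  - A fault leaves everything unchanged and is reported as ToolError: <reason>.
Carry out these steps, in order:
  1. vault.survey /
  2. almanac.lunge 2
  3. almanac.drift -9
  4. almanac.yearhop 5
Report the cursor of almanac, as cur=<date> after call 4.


Do: survey[p='/']
See: []
Do: lunge[n='2']
See: 1793-11-15
Do: drift[n='-9']
See: 1793-11-06
Do: yearhop[n='5']
See: 1798-11-06

Answer: cur=1798-11-06


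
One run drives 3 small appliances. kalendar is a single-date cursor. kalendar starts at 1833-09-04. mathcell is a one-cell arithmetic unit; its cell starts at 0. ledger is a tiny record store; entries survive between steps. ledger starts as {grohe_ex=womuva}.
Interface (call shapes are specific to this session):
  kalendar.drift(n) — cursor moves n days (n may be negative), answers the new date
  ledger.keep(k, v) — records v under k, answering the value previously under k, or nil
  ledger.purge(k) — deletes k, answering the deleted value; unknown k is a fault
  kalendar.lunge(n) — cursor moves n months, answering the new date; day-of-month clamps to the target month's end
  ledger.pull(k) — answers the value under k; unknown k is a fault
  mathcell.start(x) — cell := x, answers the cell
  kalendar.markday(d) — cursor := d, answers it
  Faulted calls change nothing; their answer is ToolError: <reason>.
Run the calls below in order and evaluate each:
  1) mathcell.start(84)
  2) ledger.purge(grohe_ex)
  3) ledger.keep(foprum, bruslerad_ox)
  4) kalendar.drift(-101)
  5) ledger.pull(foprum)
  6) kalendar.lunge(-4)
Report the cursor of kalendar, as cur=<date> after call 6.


Answer: cur=1833-01-26

Derivation:
I invoke start(x→84), → 84.
I invoke purge(k→grohe_ex), giving womuva.
Using keep(k→foprum, v→bruslerad_ox), and observe nil.
Now I run drift(n→-101), → 1833-05-26.
Calling pull(k→foprum), → bruslerad_ox.
I invoke lunge(n→-4), and get 1833-01-26.


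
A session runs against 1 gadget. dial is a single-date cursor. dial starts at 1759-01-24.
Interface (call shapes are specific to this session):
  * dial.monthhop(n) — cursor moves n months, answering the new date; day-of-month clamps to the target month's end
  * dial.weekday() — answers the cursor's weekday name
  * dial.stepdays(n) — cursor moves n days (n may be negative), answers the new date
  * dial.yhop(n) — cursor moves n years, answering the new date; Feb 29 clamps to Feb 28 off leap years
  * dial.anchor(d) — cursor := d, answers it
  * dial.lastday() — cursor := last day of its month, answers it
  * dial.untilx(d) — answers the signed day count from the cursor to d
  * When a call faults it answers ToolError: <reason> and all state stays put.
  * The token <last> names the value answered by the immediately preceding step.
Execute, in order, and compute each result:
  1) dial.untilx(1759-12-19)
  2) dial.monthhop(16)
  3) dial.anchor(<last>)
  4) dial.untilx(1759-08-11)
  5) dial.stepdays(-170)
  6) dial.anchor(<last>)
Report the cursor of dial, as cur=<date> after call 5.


Answer: cur=1759-12-06

Derivation:
-- 1. dial.untilx(d='1759-12-19') -> 329
-- 2. dial.monthhop(n='16') -> 1760-05-24
-- 3. dial.anchor(d='<last>') -> 1760-05-24
-- 4. dial.untilx(d='1759-08-11') -> -287
-- 5. dial.stepdays(n='-170') -> 1759-12-06
-- 6. dial.anchor(d='<last>') -> 1759-12-06


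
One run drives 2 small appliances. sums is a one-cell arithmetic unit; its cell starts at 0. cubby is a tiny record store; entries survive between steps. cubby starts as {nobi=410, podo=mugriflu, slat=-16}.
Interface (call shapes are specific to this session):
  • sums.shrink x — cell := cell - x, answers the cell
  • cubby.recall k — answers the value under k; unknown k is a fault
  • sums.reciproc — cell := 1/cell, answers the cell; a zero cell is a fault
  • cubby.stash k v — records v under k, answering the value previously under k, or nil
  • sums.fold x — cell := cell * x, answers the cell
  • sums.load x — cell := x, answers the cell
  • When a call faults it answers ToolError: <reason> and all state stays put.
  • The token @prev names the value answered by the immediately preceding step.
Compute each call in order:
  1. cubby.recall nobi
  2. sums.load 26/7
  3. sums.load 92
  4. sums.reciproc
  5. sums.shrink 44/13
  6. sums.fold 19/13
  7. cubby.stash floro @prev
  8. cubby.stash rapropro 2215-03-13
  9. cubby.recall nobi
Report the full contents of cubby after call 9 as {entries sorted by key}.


! 1. cubby.recall(k→nobi) => 410
! 2. sums.load(x→26/7) => 26/7
! 3. sums.load(x→92) => 92
! 4. sums.reciproc() => 1/92
! 5. sums.shrink(x→44/13) => -4035/1196
! 6. sums.fold(x→19/13) => -76665/15548
! 7. cubby.stash(k→floro, v→@prev) => nil
! 8. cubby.stash(k→rapropro, v→2215-03-13) => nil
! 9. cubby.recall(k→nobi) => 410

Answer: {floro=-76665/15548, nobi=410, podo=mugriflu, rapropro=2215-03-13, slat=-16}


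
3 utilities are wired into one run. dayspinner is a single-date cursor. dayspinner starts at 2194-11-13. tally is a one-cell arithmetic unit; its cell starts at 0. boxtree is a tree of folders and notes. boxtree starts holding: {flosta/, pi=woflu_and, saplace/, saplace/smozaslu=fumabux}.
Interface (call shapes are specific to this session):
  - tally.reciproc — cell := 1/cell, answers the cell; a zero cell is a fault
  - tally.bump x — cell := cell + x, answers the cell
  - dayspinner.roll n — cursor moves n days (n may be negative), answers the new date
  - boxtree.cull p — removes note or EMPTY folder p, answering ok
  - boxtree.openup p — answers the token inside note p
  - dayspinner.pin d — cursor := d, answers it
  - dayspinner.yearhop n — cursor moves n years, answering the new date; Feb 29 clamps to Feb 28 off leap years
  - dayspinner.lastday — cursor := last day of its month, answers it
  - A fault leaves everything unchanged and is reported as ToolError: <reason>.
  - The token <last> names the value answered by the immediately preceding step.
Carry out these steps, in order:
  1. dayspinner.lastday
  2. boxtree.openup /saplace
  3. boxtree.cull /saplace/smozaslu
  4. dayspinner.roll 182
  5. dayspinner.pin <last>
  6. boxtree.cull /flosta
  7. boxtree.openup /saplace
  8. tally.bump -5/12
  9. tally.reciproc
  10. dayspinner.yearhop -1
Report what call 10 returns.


Answer: 2194-05-31

Derivation:
! 1. dayspinner.lastday() == 2194-11-30
! 2. boxtree.openup(p→/saplace) == ToolError: is a directory
! 3. boxtree.cull(p→/saplace/smozaslu) == ok
! 4. dayspinner.roll(n→182) == 2195-05-31
! 5. dayspinner.pin(d→<last>) == 2195-05-31
! 6. boxtree.cull(p→/flosta) == ok
! 7. boxtree.openup(p→/saplace) == ToolError: is a directory
! 8. tally.bump(x→-5/12) == -5/12
! 9. tally.reciproc() == -12/5
! 10. dayspinner.yearhop(n→-1) == 2194-05-31


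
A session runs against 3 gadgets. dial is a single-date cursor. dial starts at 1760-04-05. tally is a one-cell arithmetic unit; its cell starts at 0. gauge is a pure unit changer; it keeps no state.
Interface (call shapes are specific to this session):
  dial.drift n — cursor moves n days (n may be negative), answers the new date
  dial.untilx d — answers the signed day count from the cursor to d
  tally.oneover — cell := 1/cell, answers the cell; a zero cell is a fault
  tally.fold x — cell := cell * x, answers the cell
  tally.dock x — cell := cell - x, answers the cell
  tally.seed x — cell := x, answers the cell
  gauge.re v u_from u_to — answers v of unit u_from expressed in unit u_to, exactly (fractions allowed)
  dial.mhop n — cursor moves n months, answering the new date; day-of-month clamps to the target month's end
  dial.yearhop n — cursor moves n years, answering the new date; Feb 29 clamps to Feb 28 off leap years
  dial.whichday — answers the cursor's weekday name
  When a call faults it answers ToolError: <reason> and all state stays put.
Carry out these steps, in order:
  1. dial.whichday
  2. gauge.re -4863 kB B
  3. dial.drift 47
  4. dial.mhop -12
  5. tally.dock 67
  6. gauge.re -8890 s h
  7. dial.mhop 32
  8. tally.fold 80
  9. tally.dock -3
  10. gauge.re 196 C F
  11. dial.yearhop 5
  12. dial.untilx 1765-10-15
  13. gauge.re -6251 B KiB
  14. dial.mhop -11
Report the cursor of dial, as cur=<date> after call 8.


Answer: cur=1762-01-22

Derivation:
CALL whichday[]
RET  Saturday
CALL re[v: -4863; u_from: kB; u_to: B]
RET  -4863000
CALL drift[n: 47]
RET  1760-05-22
CALL mhop[n: -12]
RET  1759-05-22
CALL dock[x: 67]
RET  -67
CALL re[v: -8890; u_from: s; u_to: h]
RET  -889/360
CALL mhop[n: 32]
RET  1762-01-22
CALL fold[x: 80]
RET  -5360
CALL dock[x: -3]
RET  -5357
CALL re[v: 196; u_from: C; u_to: F]
RET  1924/5
CALL yearhop[n: 5]
RET  1767-01-22
CALL untilx[d: 1765-10-15]
RET  -464
CALL re[v: -6251; u_from: B; u_to: KiB]
RET  -6251/1024
CALL mhop[n: -11]
RET  1766-02-22


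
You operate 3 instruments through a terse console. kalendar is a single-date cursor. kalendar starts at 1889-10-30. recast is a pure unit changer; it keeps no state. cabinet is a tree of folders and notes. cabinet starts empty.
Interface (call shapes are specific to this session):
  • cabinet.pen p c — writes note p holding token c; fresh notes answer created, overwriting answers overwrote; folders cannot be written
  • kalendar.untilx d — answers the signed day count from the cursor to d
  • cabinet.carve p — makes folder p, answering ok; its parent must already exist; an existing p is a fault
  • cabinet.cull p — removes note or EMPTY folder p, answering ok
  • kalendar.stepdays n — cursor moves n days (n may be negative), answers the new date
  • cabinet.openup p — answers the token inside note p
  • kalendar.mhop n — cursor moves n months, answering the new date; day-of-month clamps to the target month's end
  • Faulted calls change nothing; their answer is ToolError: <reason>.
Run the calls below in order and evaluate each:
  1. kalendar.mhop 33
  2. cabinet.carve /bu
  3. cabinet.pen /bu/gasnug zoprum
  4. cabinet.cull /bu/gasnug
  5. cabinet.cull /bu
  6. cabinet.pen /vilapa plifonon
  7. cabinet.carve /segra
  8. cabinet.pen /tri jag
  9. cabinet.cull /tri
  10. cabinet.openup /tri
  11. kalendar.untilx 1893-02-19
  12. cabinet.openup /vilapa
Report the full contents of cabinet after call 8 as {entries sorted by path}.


Answer: {segra/, tri=jag, vilapa=plifonon}

Derivation:
==> kalendar.mhop(n='33')
<== 1892-07-30
==> cabinet.carve(p='/bu')
<== ok
==> cabinet.pen(p='/bu/gasnug', c='zoprum')
<== created
==> cabinet.cull(p='/bu/gasnug')
<== ok
==> cabinet.cull(p='/bu')
<== ok
==> cabinet.pen(p='/vilapa', c='plifonon')
<== created
==> cabinet.carve(p='/segra')
<== ok
==> cabinet.pen(p='/tri', c='jag')
<== created
==> cabinet.cull(p='/tri')
<== ok
==> cabinet.openup(p='/tri')
<== ToolError: not found
==> kalendar.untilx(d='1893-02-19')
<== 204
==> cabinet.openup(p='/vilapa')
<== plifonon


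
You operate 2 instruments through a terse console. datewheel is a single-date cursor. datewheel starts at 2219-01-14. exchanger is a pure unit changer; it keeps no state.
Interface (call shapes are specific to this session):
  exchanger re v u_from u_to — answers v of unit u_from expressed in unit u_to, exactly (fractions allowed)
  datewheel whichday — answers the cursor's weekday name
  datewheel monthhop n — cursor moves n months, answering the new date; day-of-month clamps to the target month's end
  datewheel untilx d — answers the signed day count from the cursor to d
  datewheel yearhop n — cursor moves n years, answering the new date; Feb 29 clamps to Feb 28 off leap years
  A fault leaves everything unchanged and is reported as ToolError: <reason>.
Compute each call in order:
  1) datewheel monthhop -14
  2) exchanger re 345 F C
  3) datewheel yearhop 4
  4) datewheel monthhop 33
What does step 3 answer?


Answer: 2221-11-14

Derivation:
% datewheel monthhop n=-14
  2217-11-14
% exchanger re v=345 u_from=F u_to=C
  1565/9
% datewheel yearhop n=4
  2221-11-14
% datewheel monthhop n=33
  2224-08-14


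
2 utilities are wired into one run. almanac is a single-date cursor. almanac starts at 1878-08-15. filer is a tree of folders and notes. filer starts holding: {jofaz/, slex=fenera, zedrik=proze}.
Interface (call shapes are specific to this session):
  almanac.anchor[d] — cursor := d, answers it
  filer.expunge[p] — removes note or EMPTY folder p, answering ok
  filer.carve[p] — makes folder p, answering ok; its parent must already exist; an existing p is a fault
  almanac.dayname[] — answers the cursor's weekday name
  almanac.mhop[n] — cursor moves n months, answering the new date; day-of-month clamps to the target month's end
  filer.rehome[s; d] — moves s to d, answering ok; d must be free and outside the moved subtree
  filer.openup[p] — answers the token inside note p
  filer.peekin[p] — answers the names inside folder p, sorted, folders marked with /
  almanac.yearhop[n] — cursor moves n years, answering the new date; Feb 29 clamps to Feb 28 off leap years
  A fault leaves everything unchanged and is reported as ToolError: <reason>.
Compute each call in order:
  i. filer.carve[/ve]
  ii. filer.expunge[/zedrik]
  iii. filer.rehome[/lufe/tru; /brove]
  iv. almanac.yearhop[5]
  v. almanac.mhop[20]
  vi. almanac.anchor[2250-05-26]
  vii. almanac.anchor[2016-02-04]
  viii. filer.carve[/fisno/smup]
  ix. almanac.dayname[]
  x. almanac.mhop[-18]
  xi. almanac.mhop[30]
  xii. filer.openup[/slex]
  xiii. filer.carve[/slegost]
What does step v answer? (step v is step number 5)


>>> carve p='/ve'
:: ok
>>> expunge p='/zedrik'
:: ok
>>> rehome s='/lufe/tru' d='/brove'
:: ToolError: not found
>>> yearhop n='5'
:: 1883-08-15
>>> mhop n='20'
:: 1885-04-15
>>> anchor d='2250-05-26'
:: 2250-05-26
>>> anchor d='2016-02-04'
:: 2016-02-04
>>> carve p='/fisno/smup'
:: ToolError: no parent
>>> dayname
:: Thursday
>>> mhop n='-18'
:: 2014-08-04
>>> mhop n='30'
:: 2017-02-04
>>> openup p='/slex'
:: fenera
>>> carve p='/slegost'
:: ok

Answer: 1885-04-15


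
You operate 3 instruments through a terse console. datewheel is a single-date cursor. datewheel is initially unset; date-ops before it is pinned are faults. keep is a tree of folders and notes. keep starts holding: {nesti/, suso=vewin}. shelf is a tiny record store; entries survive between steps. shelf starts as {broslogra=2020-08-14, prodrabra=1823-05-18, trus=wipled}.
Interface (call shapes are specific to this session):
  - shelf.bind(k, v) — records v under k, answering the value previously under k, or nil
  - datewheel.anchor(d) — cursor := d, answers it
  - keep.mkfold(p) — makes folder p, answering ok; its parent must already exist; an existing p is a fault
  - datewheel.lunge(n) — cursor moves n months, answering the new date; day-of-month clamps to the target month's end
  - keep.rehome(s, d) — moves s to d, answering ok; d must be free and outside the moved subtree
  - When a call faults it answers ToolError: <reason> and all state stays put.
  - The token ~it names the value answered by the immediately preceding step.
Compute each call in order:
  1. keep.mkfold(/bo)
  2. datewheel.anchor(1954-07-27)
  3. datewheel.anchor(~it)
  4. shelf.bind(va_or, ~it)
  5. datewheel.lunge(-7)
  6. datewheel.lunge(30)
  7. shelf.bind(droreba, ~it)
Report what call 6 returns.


Answer: 1956-06-27

Derivation:
! mkfold(/bo) ~> ok
! anchor(1954-07-27) ~> 1954-07-27
! anchor(~it) ~> 1954-07-27
! bind(va_or, ~it) ~> nil
! lunge(-7) ~> 1953-12-27
! lunge(30) ~> 1956-06-27
! bind(droreba, ~it) ~> nil


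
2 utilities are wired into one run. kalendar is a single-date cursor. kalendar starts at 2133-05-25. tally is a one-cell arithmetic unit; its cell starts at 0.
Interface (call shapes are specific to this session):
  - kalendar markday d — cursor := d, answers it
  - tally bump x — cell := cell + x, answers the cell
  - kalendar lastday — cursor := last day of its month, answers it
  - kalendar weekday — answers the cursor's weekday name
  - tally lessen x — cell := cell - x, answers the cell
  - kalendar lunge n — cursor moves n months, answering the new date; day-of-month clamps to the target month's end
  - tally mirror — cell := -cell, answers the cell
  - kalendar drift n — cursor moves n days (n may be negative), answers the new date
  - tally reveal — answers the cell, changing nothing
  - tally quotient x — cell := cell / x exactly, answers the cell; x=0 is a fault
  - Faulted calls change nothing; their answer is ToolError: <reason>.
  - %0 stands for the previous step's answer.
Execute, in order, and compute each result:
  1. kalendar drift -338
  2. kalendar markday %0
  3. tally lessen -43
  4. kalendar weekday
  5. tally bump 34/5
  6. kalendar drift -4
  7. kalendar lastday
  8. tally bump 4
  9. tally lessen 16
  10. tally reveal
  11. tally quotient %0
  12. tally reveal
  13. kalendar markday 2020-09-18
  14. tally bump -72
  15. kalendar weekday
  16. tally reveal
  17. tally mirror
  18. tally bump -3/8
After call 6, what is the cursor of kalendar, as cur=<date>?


→ kalendar drift(n: -338)
← 2132-06-21
→ kalendar markday(d: %0)
← 2132-06-21
→ tally lessen(x: -43)
← 43
→ kalendar weekday()
← Saturday
→ tally bump(x: 34/5)
← 249/5
→ kalendar drift(n: -4)
← 2132-06-17
→ kalendar lastday()
← 2132-06-30
→ tally bump(x: 4)
← 269/5
→ tally lessen(x: 16)
← 189/5
→ tally reveal()
← 189/5
→ tally quotient(x: %0)
← 1
→ tally reveal()
← 1
→ kalendar markday(d: 2020-09-18)
← 2020-09-18
→ tally bump(x: -72)
← -71
→ kalendar weekday()
← Friday
→ tally reveal()
← -71
→ tally mirror()
← 71
→ tally bump(x: -3/8)
← 565/8

Answer: cur=2132-06-17


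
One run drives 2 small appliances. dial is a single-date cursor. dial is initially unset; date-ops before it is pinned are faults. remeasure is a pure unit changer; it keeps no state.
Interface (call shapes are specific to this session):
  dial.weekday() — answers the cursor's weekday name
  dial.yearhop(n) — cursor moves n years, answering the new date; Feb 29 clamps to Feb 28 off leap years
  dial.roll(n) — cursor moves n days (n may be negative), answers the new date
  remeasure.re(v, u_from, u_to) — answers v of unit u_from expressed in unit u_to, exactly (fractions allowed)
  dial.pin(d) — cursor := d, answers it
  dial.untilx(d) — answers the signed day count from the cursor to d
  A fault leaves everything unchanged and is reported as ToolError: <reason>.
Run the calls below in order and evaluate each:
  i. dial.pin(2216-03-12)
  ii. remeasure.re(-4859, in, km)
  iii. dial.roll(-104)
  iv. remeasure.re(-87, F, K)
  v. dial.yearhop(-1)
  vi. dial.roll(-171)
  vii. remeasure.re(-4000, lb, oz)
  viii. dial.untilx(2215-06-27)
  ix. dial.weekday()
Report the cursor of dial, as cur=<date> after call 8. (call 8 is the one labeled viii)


% pin(d='2216-03-12') ~> 2216-03-12
% re(v='-4859', u_from='in', u_to='km') ~> -617093/5000000
% roll(n='-104') ~> 2215-11-29
% re(v='-87', u_from='F', u_to='K') ~> 37267/180
% yearhop(n='-1') ~> 2214-11-29
% roll(n='-171') ~> 2214-06-11
% re(v='-4000', u_from='lb', u_to='oz') ~> -64000
% untilx(d='2215-06-27') ~> 381
% weekday() ~> Saturday

Answer: cur=2214-06-11


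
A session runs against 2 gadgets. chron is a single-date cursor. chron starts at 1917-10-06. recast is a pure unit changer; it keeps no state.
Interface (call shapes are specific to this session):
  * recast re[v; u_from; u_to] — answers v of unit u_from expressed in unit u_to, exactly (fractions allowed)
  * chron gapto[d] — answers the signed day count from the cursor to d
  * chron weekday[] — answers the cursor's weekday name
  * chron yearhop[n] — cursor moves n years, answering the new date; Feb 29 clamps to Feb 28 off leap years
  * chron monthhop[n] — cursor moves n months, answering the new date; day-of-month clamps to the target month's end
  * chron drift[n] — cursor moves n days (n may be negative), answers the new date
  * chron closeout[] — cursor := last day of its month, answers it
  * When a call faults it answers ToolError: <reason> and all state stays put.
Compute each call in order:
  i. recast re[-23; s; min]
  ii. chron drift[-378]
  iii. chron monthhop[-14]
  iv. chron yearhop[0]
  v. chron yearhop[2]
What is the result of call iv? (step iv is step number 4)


% recast re(v→-23, u_from→s, u_to→min) -> -23/60
% chron drift(n→-378) -> 1916-09-23
% chron monthhop(n→-14) -> 1915-07-23
% chron yearhop(n→0) -> 1915-07-23
% chron yearhop(n→2) -> 1917-07-23

Answer: 1915-07-23


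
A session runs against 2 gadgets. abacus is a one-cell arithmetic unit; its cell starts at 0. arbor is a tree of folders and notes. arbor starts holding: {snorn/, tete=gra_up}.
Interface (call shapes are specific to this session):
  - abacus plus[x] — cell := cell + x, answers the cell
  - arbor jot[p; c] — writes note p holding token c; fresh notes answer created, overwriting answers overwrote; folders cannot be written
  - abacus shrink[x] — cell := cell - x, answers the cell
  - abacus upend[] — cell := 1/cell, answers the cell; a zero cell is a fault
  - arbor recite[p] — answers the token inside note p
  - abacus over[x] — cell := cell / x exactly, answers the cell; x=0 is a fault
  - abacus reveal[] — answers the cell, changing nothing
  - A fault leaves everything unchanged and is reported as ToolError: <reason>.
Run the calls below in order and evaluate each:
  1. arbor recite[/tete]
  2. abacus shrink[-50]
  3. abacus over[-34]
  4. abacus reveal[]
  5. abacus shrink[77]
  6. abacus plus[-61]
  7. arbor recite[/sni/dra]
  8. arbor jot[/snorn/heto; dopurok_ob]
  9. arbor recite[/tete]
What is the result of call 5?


Do: arbor recite[p: /tete]
See: gra_up
Do: abacus shrink[x: -50]
See: 50
Do: abacus over[x: -34]
See: -25/17
Do: abacus reveal[]
See: -25/17
Do: abacus shrink[x: 77]
See: -1334/17
Do: abacus plus[x: -61]
See: -2371/17
Do: arbor recite[p: /sni/dra]
See: ToolError: not found
Do: arbor jot[p: /snorn/heto; c: dopurok_ob]
See: created
Do: arbor recite[p: /tete]
See: gra_up

Answer: -1334/17


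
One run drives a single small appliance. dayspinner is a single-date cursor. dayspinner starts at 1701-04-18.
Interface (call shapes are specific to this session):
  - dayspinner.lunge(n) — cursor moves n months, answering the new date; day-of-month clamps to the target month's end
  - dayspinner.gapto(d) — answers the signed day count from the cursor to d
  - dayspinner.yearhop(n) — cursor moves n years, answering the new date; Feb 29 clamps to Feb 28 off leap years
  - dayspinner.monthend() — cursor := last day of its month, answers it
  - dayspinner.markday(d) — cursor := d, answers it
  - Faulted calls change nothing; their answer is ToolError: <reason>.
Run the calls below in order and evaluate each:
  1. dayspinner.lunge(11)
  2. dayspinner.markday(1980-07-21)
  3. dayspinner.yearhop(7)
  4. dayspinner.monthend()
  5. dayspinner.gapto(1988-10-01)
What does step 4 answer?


Answer: 1987-07-31

Derivation:
Act: lunge[n=11]
Obs: 1702-03-18
Act: markday[d=1980-07-21]
Obs: 1980-07-21
Act: yearhop[n=7]
Obs: 1987-07-21
Act: monthend[]
Obs: 1987-07-31
Act: gapto[d=1988-10-01]
Obs: 428


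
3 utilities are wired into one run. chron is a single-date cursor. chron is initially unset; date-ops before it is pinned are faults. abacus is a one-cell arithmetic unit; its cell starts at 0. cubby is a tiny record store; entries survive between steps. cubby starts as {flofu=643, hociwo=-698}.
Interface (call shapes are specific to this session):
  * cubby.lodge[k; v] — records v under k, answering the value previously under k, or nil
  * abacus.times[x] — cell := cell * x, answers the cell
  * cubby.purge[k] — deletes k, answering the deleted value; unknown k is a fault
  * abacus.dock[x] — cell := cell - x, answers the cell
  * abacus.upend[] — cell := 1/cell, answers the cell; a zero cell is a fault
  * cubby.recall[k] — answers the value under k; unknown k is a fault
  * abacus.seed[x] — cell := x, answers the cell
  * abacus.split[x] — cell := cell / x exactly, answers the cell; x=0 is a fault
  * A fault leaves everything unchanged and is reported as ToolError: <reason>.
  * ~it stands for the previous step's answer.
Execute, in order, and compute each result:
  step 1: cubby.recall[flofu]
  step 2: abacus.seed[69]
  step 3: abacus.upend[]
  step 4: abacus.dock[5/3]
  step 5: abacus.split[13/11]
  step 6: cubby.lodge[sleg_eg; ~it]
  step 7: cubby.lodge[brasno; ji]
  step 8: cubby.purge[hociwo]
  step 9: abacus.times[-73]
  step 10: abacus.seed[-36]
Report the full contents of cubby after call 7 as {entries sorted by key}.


Answer: {brasno=ji, flofu=643, hociwo=-698, sleg_eg=-418/299}

Derivation:
> cubby.recall k=flofu
[out] 643
> abacus.seed x=69
[out] 69
> abacus.upend
[out] 1/69
> abacus.dock x=5/3
[out] -38/23
> abacus.split x=13/11
[out] -418/299
> cubby.lodge k=sleg_eg v=~it
[out] nil
> cubby.lodge k=brasno v=ji
[out] nil
> cubby.purge k=hociwo
[out] -698
> abacus.times x=-73
[out] 30514/299
> abacus.seed x=-36
[out] -36


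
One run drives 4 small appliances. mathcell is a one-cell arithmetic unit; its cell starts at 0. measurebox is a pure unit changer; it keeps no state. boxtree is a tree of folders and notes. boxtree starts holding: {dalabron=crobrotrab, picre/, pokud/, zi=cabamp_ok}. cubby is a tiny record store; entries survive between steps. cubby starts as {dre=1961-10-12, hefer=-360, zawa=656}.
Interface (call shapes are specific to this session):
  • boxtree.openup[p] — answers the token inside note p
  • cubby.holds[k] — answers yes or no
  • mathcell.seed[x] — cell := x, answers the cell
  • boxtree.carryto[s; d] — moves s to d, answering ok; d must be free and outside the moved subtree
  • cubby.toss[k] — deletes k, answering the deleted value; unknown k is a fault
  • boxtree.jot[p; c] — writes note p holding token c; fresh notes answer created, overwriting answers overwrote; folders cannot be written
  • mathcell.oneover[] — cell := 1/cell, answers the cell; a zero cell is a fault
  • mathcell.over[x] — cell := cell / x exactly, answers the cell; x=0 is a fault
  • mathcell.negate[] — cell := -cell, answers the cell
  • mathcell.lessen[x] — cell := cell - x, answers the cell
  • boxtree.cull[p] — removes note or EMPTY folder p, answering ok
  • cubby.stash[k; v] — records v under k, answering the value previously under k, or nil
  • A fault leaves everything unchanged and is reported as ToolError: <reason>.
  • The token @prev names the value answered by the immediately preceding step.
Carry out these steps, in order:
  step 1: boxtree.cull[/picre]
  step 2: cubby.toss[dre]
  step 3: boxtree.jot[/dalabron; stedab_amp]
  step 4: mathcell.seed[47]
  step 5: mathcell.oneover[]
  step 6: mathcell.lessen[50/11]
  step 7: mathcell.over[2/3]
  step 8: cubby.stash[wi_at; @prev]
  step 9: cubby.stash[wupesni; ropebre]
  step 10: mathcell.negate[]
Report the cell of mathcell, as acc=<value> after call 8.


Answer: acc=-7017/1034

Derivation:
! 1. cull(p='/picre') -> ok
! 2. toss(k='dre') -> 1961-10-12
! 3. jot(p='/dalabron', c='stedab_amp') -> overwrote
! 4. seed(x='47') -> 47
! 5. oneover() -> 1/47
! 6. lessen(x='50/11') -> -2339/517
! 7. over(x='2/3') -> -7017/1034
! 8. stash(k='wi_at', v='@prev') -> nil
! 9. stash(k='wupesni', v='ropebre') -> nil
! 10. negate() -> 7017/1034


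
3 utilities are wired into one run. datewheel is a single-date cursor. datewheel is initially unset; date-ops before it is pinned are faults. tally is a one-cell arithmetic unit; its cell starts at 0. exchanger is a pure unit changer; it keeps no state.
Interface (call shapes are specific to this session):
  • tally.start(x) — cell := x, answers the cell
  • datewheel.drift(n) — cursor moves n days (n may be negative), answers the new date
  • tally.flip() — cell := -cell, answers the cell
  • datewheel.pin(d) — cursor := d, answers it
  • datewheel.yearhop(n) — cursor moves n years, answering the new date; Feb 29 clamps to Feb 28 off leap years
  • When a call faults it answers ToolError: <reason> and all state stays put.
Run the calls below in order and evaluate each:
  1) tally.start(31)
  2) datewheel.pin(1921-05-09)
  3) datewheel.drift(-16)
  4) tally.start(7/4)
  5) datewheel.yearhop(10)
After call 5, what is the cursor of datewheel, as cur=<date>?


Answer: cur=1931-04-23

Derivation:
Step: start[x=31]
Result: 31
Step: pin[d=1921-05-09]
Result: 1921-05-09
Step: drift[n=-16]
Result: 1921-04-23
Step: start[x=7/4]
Result: 7/4
Step: yearhop[n=10]
Result: 1931-04-23


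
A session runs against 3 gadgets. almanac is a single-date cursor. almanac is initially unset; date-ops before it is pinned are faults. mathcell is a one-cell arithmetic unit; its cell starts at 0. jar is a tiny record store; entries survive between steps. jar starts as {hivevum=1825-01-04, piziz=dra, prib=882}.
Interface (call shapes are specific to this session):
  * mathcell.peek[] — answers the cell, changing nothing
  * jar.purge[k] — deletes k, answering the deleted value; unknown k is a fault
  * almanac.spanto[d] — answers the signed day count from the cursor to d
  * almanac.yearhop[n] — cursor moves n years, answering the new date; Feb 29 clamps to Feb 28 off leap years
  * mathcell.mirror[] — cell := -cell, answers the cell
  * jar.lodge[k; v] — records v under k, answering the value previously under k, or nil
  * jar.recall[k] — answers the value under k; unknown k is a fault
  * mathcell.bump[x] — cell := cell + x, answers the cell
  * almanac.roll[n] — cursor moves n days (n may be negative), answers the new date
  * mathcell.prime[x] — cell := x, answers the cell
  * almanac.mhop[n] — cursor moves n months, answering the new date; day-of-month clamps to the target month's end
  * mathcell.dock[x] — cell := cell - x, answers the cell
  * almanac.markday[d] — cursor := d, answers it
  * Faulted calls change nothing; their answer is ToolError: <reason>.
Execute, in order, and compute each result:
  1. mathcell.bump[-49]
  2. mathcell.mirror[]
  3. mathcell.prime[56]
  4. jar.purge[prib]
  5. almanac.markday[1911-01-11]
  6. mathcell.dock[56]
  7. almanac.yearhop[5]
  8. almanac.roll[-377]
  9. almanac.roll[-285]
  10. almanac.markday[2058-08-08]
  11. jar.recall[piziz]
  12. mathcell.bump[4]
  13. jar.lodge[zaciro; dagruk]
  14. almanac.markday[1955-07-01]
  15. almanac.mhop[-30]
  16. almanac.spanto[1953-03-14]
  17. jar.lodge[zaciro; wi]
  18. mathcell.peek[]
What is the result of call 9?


% 1. bump(x: -49) : -49
% 2. mirror() : 49
% 3. prime(x: 56) : 56
% 4. purge(k: prib) : 882
% 5. markday(d: 1911-01-11) : 1911-01-11
% 6. dock(x: 56) : 0
% 7. yearhop(n: 5) : 1916-01-11
% 8. roll(n: -377) : 1914-12-30
% 9. roll(n: -285) : 1914-03-20
% 10. markday(d: 2058-08-08) : 2058-08-08
% 11. recall(k: piziz) : dra
% 12. bump(x: 4) : 4
% 13. lodge(k: zaciro, v: dagruk) : nil
% 14. markday(d: 1955-07-01) : 1955-07-01
% 15. mhop(n: -30) : 1953-01-01
% 16. spanto(d: 1953-03-14) : 72
% 17. lodge(k: zaciro, v: wi) : dagruk
% 18. peek() : 4

Answer: 1914-03-20


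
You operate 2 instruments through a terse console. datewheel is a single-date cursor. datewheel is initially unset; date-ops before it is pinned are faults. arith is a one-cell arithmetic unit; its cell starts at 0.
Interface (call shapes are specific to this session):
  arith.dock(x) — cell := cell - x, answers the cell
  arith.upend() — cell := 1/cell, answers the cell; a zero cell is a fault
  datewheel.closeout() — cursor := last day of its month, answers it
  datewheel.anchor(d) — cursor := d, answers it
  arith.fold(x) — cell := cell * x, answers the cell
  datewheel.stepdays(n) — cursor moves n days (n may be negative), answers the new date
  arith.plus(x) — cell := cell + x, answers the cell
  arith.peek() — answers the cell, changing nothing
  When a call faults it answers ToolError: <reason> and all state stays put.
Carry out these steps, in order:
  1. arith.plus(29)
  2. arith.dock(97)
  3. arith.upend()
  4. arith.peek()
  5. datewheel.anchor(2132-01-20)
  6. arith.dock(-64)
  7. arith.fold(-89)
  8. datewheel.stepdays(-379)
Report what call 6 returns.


Answer: 4351/68

Derivation:
Now I run arith.plus(x→29), → 29.
Then arith.dock(x→97), which returns -68.
Then arith.upend, → -1/68.
I use arith.peek, which returns -1/68.
I run datewheel.anchor(d→2132-01-20): 2132-01-20.
Using arith.dock(x→-64), which returns 4351/68.
Calling arith.fold(x→-89), which returns -387239/68.
I call datewheel.stepdays(n→-379), which returns 2131-01-06.


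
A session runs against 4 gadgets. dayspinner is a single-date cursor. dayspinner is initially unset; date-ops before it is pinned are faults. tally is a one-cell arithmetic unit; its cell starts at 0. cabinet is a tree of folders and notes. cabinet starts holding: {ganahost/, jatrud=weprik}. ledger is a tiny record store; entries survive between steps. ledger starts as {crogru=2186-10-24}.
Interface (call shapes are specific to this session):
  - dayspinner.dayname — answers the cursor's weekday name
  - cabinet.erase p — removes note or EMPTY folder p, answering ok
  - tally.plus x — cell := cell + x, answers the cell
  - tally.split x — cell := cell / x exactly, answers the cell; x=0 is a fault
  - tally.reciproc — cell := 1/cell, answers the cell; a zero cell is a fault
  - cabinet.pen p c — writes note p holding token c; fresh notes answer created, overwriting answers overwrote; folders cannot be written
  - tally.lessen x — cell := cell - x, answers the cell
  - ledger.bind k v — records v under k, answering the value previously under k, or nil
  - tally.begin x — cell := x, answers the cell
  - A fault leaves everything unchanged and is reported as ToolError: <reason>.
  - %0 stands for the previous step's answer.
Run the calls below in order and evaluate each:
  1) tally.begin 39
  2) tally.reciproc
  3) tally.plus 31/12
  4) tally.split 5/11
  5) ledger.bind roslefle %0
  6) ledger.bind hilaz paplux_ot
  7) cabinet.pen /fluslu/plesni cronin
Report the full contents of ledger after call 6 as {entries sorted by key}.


Step: tally.begin[x='39']
Result: 39
Step: tally.reciproc[]
Result: 1/39
Step: tally.plus[x='31/12']
Result: 407/156
Step: tally.split[x='5/11']
Result: 4477/780
Step: ledger.bind[k='roslefle'; v='%0']
Result: nil
Step: ledger.bind[k='hilaz'; v='paplux_ot']
Result: nil
Step: cabinet.pen[p='/fluslu/plesni'; c='cronin']
Result: ToolError: no parent

Answer: {crogru=2186-10-24, hilaz=paplux_ot, roslefle=4477/780}


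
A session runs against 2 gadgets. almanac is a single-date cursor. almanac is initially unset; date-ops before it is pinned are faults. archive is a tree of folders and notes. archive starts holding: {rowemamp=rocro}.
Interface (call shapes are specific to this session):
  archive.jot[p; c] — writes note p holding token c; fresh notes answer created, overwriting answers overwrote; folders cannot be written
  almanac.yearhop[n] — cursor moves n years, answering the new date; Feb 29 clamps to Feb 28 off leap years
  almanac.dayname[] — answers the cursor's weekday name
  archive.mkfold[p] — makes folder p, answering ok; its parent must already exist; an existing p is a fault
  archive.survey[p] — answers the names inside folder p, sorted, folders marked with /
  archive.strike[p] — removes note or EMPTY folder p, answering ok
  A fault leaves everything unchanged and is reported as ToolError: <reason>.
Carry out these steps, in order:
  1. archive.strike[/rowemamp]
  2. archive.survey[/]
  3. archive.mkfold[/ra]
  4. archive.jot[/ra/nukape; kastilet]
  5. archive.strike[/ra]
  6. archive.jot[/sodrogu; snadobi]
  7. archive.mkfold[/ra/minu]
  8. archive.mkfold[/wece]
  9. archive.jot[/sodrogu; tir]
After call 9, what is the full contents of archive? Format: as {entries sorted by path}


Answer: {ra/, ra/minu/, ra/nukape=kastilet, sodrogu=tir, wece/}

Derivation:
Using archive.strike(p='/rowemamp'): ok.
Calling archive.survey(p='/'), which returns [].
Using archive.mkfold(p='/ra'), and get ok.
I use archive.jot(p='/ra/nukape', c='kastilet'), and get created.
Next I call archive.strike(p='/ra'): ToolError: not empty.
I try archive.jot(p='/sodrogu', c='snadobi'), and observe created.
Now I run archive.mkfold(p='/ra/minu'), yielding ok.
Using archive.mkfold(p='/wece'), — result: ok.
Calling archive.jot(p='/sodrogu', c='tir'), which returns overwrote.
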